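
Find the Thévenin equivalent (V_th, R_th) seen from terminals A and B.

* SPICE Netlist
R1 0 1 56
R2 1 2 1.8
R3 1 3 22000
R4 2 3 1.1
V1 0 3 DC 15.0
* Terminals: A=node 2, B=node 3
Step 1 — V_th is the open-circuit voltage V_A - V_B (nothing connected across the terminals).
Nodal analysis, taking node 3 as the 0 V reference.
Source V1 fixes V_0 = 15 V.
KCL at each unknown node (sum of currents leaving = 0; resistances in Ω):
  Node 1: (V_1 - 15)/56 + (V_1 - V_2)/1.8 + (V_1 - 0)/22000 = 0
  Node 2: (V_2 - V_1)/1.8 + (V_2 - 0)/1.1 = 0
Collecting terms (coefficients in siemens):
  0.5735·V_1 - 0.5556·V_2 = 0.2679
  1.465·V_2 - 0.5556·V_1 = 0
Determinant D = (0.5735)(1.465) - (-0.5556)(-0.5556) = 0.5313
V_1 = [(0.2679)(1.465) - (-0.5556)(0)]/D = 0.7384 V
V_2 = [(0.5735)(0) - (0.2679)(-0.5556)]/D = 0.2801 V
V_th = V_2 - V_3 = 0.2801 - 0 = 0.2801 V
Step 2 — R_th: zero the source — replace V1 by a short circuit (node 3 merges into node 0) — and find the resistance seen between A (node 2) and B (node 0).
Reduce the network between node 2 (A) and node 0 (B) by series/parallel combination:
  Rp1 = R1 ‖ R3 (parallel, both between nodes 0 and 1) = 1/(1/56 + 1/22000) = 55.86 Ω
  Rs1 = R2 + Rp1 (series, joined only at node 1) = 1.8 + 55.86 = 57.66 Ω
  Rp2 = R4 ‖ Rs1 (parallel, both between nodes 0 and 2) = 1/(1/1.1 + 1/57.66) = 1.079 Ω
R_th = 1.079 Ω

Final answer: V_th = 0.2801 V, R_th = 1.079 Ω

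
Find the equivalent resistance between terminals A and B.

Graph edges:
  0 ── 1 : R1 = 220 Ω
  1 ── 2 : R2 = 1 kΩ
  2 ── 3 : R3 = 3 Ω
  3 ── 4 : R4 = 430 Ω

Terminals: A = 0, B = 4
Reduce the network between node 0 (A) and node 4 (B) by series/parallel combination:
  Rs1 = R1 + R2 (series, joined only at node 1) = 220 + 1000 = 1220 Ω
  Rs2 = R3 + Rs1 (series, joined only at node 2) = 3 + 1220 = 1223 Ω
  Rs3 = R4 + Rs2 (series, joined only at node 3) = 430 + 1223 = 1653 Ω
R_eq = 1.653 kΩ

Final answer: 1.653 kΩ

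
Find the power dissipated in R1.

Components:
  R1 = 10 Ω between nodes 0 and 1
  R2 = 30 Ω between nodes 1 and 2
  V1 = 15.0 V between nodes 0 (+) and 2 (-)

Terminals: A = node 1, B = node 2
Nodal analysis, taking node 2 as the 0 V reference.
Source V1 fixes V_0 = 15 V.
KCL at each unknown node (sum of currents leaving = 0; resistances in Ω):
  Node 1: (V_1 - 15)/10 + (V_1 - 0)/30 = 0
Collecting terms: 0.1333 × V_1 = 1.5  =>  V_1 = 11.25 V
I_R1 = (V_0 - V_1)/R1 = (15 - 11.25)/10 = 0.375 A
P_R1 = I_R1² × R1 = (0.375)² × 10 = 1.406 W

Final answer: 1.406 W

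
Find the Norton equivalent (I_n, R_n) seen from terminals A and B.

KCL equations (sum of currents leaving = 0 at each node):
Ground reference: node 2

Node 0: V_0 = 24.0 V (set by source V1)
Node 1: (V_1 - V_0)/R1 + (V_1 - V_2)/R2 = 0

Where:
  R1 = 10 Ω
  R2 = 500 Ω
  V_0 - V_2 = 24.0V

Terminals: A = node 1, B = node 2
Find the Thévenin equivalent first; then I_n = V_th/R_th and R_n = R_th.
Step 1 — V_th is the open-circuit voltage V_A - V_B (nothing connected across the terminals).
Nodal analysis, taking node 2 as the 0 V reference.
Source V1 fixes V_0 = 24 V.
KCL at each unknown node (sum of currents leaving = 0; resistances in Ω):
  Node 1: (V_1 - 24)/10 + (V_1 - 0)/500 = 0
Collecting terms: 0.102 × V_1 = 2.4  =>  V_1 = 23.53 V
V_th = V_1 - V_2 = 23.53 - 0 = 23.53 V
Step 2 — R_th: zero the source — replace V1 by a short circuit (node 2 merges into node 0) — and find the resistance seen between A (node 1) and B (node 0).
Reduce the network between node 1 (A) and node 0 (B) by series/parallel combination:
  Rp1 = R1 ‖ R2 (parallel, both between nodes 0 and 1) = 1/(1/10 + 1/500) = 9.804 Ω
R_th = 9.804 Ω
I_n = V_th/R_th = 23.53/9.804 = 2.4 A, and R_n = R_th = 9.804 Ω

Final answer: I_n = 2.4 A, R_n = 9.804 Ω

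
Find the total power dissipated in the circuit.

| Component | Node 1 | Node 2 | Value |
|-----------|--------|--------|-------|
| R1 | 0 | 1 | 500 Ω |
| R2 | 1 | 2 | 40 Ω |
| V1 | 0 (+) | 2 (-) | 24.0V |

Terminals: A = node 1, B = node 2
Nodal analysis, taking node 2 as the 0 V reference.
Source V1 fixes V_0 = 24 V.
KCL at each unknown node (sum of currents leaving = 0; resistances in Ω):
  Node 1: (V_1 - 24)/500 + (V_1 - 0)/40 = 0
Collecting terms: 0.027 × V_1 = 0.048  =>  V_1 = 1.778 V
Power in each resistor, P = (ΔV)²/R:
  P_R1 = (24 - 1.778)²/500 = 0.9877 W
  P_R2 = (1.778 - 0)²/40 = 0.07901 W
P_total = P_R1 + P_R2 = 1.067 W

Final answer: 1.067 W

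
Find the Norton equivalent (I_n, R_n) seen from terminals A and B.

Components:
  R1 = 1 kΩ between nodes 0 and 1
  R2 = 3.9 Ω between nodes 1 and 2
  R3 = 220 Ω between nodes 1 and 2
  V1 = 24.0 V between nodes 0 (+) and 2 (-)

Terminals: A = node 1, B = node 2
Find the Thévenin equivalent first; then I_n = V_th/R_th and R_n = R_th.
Step 1 — V_th is the open-circuit voltage V_A - V_B (nothing connected across the terminals).
Nodal analysis, taking node 2 as the 0 V reference.
Source V1 fixes V_0 = 24 V.
KCL at each unknown node (sum of currents leaving = 0; resistances in Ω):
  Node 1: (V_1 - 24)/1000 + (V_1 - 0)/3.9 + (V_1 - 0)/220 = 0
Collecting terms: 0.262 × V_1 = 0.024  =>  V_1 = 0.09162 V
V_th = V_1 - V_2 = 0.09162 - 0 = 0.09162 V
Step 2 — R_th: zero the source — replace V1 by a short circuit (node 2 merges into node 0) — and find the resistance seen between A (node 1) and B (node 0).
Reduce the network between node 1 (A) and node 0 (B) by series/parallel combination:
  Rp1 = R1 ‖ R2 ‖ R3 (parallel, all between nodes 0 and 1) = 1/(1/1000 + 1/3.9 + 1/220) = 3.817 Ω
R_th = 3.817 Ω
I_n = V_th/R_th = 0.09162/3.817 = 0.024 A, and R_n = R_th = 3.817 Ω

Final answer: I_n = 0.024 A, R_n = 3.817 Ω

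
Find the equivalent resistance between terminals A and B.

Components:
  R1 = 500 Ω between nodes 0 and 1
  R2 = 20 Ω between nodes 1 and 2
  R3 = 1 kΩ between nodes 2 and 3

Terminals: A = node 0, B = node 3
Reduce the network between node 0 (A) and node 3 (B) by series/parallel combination:
  Rs1 = R1 + R2 (series, joined only at node 1) = 500 + 20 = 520 Ω
  Rs2 = R3 + Rs1 (series, joined only at node 2) = 1000 + 520 = 1520 Ω
R_eq = 1.52 kΩ

Final answer: 1.52 kΩ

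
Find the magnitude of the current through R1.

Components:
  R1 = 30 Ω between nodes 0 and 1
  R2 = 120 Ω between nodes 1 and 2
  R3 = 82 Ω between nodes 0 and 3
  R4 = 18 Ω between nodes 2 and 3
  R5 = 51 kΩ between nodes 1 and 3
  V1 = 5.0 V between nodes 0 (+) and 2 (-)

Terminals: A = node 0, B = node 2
Nodal analysis, taking node 2 as the 0 V reference.
Source V1 fixes V_0 = 5 V.
KCL at each unknown node (sum of currents leaving = 0; resistances in Ω):
  Node 1: (V_1 - 5)/30 + (V_1 - 0)/120 + (V_1 - V_3)/51000 = 0
  Node 3: (V_3 - 5)/82 + (V_3 - 0)/18 + (V_3 - V_1)/51000 = 0
Collecting terms (coefficients in siemens):
  0.04169·V_1 - 0.00001961·V_3 = 0.1667
  0.06777·V_3 - 0.00001961·V_1 = 0.06098
Determinant D = (0.04169)(0.06777) - (-0.00001961)(-0.00001961) = 0.002825
V_1 = [(0.1667)(0.06777) - (-0.00001961)(0.06098)]/D = 3.999 V
V_3 = [(0.04169)(0.06098) - (0.1667)(-0.00001961)]/D = 0.9009 V
I_R1 = (V_0 - V_1)/R1 = (5 - 3.999)/30 = 0.03338 A
|I_R1| = 0.03338 A

Final answer: |I_R1| = 0.03338 A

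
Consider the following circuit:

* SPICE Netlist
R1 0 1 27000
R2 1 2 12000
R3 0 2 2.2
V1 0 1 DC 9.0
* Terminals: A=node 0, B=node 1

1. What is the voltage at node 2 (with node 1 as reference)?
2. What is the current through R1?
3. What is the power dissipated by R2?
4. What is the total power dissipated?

Nodal analysis, taking node 1 as the 0 V reference.
Source V1 fixes V_0 = 9 V.
KCL at each unknown node (sum of currents leaving = 0; resistances in Ω):
  Node 2: (V_2 - 0)/12000 + (V_2 - 9)/2.2 = 0
Collecting terms: 0.4546 × V_2 = 4.091  =>  V_2 = 8.998 V
Part 1:
  Read off the nodal solution: V_2 = 8.998 V
Part 2:
  I_R1 = (V_0 - V_1)/R1 = (9 - 0)/27000 = 0.0003333 A
  Magnitude: I_R1 = 0.0003333 A
Part 3:
  I_R2 = (V_1 - V_2)/R2 = (0 - 8.998)/12000 = -0.0007499 A
  P_R2 = I_R2² × R2 = (-0.0007499)² × 12000 = 0.006748 W
Part 4:
  Power in each resistor, P = (ΔV)²/R:
    P_R1 = (9 - 0)²/27000 = 0.003 W
    P_R2 = (0 - 8.998)²/12000 = 0.006748 W
    P_R3 = (9 - 8.998)²/2.2 = 0.000001237 W
  P_total = P_R1 + P_R2 + P_R3 = 0.009749 W

Final answers:
1. V_2 = 8.998 V
2. I_R1 = 0.0003333 A
3. P_R2 = 0.006748 W
4. P_total = 0.009749 W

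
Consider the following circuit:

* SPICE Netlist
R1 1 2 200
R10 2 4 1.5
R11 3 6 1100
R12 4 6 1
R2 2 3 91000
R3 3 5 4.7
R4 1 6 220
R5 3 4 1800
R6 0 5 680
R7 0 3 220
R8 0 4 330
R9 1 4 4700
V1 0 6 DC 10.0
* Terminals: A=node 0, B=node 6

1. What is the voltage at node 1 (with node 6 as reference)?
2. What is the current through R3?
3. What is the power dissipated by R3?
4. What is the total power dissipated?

Nodal analysis, taking node 6 as the 0 V reference.
Source V1 fixes V_0 = 10 V.
KCL at each unknown node (sum of currents leaving = 0; resistances in Ω):
  Node 1: (V_1 - V_2)/200 + (V_1 - 0)/220 + (V_1 - V_4)/4700 = 0
  Node 2: (V_2 - V_1)/200 + (V_2 - V_3)/91000 + (V_2 - V_4)/1.5 = 0
  Node 3: (V_3 - V_2)/91000 + (V_3 - V_5)/4.7 + (V_3 - V_4)/1800 + (V_3 - 10)/220 + (V_3 - 0)/1100 = 0
  Node 4: (V_4 - V_3)/1800 + (V_4 - 10)/330 + (V_4 - V_1)/4700 + (V_4 - V_2)/1.5 + (V_4 - 0)/1 = 0
  Node 5: (V_5 - V_3)/4.7 + (V_5 - 10)/680 = 0
Collecting terms (coefficients in siemens):
  0.009758·V_1 - 0.005·V_2 - 0.0002128·V_4 = 0
  0.6717·V_2 - 0.005·V_1 - 0.00001099·V_3 - 0.6667·V_4 = 0
  0.2188·V_3 - 0.00001099·V_2 - 0.0005556·V_4 - 0.2128·V_5 = 0.04545
  1.67·V_4 - 0.0002128·V_1 - 0.6667·V_2 - 0.0005556·V_3 = 0.0303
  0.2142·V_5 - 0.2128·V_3 = 0.01471
Solving these 5 simultaneous equations (Gaussian elimination) gives:
  V_1 = 0.01851 V, V_2 = 0.03465 V, V_3 = 8.03 V, V_4 = 0.03464 V
  V_5 = 8.044 V
Part 1:
  Read off the nodal solution: V_1 = 0.01851 V
Part 2:
  I_R3 = (V_3 - V_5)/R3 = (8.03 - 8.044)/4.7 = -0.002877 A
  Magnitude: I_R3 = 0.002877 A
Part 3:
  I_R3 = (V_3 - V_5)/R3 = (8.03 - 8.044)/4.7 = -0.002877 A
  P_R3 = I_R3² × R3 = (-0.002877)² × 4.7 = 0.0000389 W
Part 4:
  Power in each resistor, P = (ΔV)²/R:
    P_R1 = (0.01851 - 0.03465)²/200 = 0.000001303 W
    P_R2 = (0.03465 - 8.03)²/91000 = 0.0007025 W
    P_R3 = (8.03 - 8.044)²/4.7 = 0.0000389 W
    P_R4 = (0.01851 - 0)²/220 = 0.000001558 W
    P_R5 = (8.03 - 0.03464)²/1800 = 0.03552 W
    P_R6 = (10 - 8.044)²/680 = 0.005628 W
    P_R7 = (10 - 8.03)²/220 = 0.01764 W
    P_R8 = (10 - 0.03464)²/330 = 0.3009 W
    P_R9 = (0.01851 - 0.03464)²/4700 = 0.00000005537 W
    P_R10 = (0.03465 - 0.03464)²/1.5 = 0.00000000007671 W
    P_R11 = (8.03 - 0)²/1100 = 0.05862 W
    P_R12 = (0.03464 - 0)²/1 = 0.0012 W
  P_total = P_R1 + P_R2 + P_R3 + P_R4 + P_R5 + P_R6 + P_R7 + P_R8 + P_R9 + P_R10 + P_R11 + P_R12 = 0.4203 W

Final answers:
1. V_1 = 0.01851 V
2. I_R3 = 0.002877 A
3. P_R3 = 3.89e-05 W
4. P_total = 0.4203 W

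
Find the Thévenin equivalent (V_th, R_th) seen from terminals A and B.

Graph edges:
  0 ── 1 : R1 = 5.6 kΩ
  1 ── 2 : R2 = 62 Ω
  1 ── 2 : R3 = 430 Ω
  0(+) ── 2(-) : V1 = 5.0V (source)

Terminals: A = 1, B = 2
Step 1 — V_th is the open-circuit voltage V_A - V_B (nothing connected across the terminals).
Nodal analysis, taking node 2 as the 0 V reference.
Source V1 fixes V_0 = 5 V.
KCL at each unknown node (sum of currents leaving = 0; resistances in Ω):
  Node 1: (V_1 - 5)/5600 + (V_1 - 0)/62 + (V_1 - 0)/430 = 0
Collecting terms: 0.01863 × V_1 = 0.0008929  =>  V_1 = 0.04792 V
V_th = V_1 - V_2 = 0.04792 - 0 = 0.04792 V
Step 2 — R_th: zero the source — replace V1 by a short circuit (node 2 merges into node 0) — and find the resistance seen between A (node 1) and B (node 0).
Reduce the network between node 1 (A) and node 0 (B) by series/parallel combination:
  Rp1 = R1 ‖ R2 ‖ R3 (parallel, all between nodes 0 and 1) = 1/(1/5600 + 1/62 + 1/430) = 53.67 Ω
R_th = 53.67 Ω

Final answer: V_th = 0.04792 V, R_th = 53.67 Ω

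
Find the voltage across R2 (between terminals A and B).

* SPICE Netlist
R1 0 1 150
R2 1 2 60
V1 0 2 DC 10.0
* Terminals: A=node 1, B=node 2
R1 and R2 are in series across V1 (node 0 → node 1 → node 2), and the output A–B is taken across R2, so this is a voltage divider.
Series current: I = V1/(R1 + R2) = 10/(150 + 60) = 10/210 = 0.04762 A
V_R2 = I × R2 = V1 × R2/(R1 + R2) = 10 × 60/210 = 2.857 V

Final answer: 2.857 V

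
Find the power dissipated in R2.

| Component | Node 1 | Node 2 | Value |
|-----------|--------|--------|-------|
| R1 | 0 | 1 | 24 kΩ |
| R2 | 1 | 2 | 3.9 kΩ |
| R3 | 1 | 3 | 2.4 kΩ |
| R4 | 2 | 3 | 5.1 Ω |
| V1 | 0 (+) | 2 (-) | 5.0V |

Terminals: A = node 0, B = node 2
Nodal analysis, taking node 2 as the 0 V reference.
Source V1 fixes V_0 = 5 V.
KCL at each unknown node (sum of currents leaving = 0; resistances in Ω):
  Node 1: (V_1 - 5)/24000 + (V_1 - 0)/3900 + (V_1 - V_3)/2400 = 0
  Node 3: (V_3 - V_1)/2400 + (V_3 - 0)/5.1 = 0
Collecting terms (coefficients in siemens):
  0.0007147·V_1 - 0.0004167·V_3 = 0.0002083
  0.1965·V_3 - 0.0004167·V_1 = 0
Determinant D = (0.0007147)(0.1965) - (-0.0004167)(-0.0004167) = 0.0001403
V_1 = [(0.0002083)(0.1965) - (-0.0004167)(0)]/D = 0.2918 V
V_3 = [(0.0007147)(0) - (0.0002083)(-0.0004167)]/D = 0.0006188 V
I_R2 = (V_1 - V_2)/R2 = (0.2918 - 0)/3900 = 0.00007483 A
P_R2 = I_R2² × R2 = (0.00007483)² × 3900 = 0.00002184 W

Final answer: 2.184e-05 W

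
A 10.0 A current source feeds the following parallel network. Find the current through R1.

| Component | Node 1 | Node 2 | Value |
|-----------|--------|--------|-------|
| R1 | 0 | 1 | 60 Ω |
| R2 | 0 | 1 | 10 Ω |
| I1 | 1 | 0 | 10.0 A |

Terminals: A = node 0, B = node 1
All resistors sit directly between nodes 0 and 1, so they are in parallel and share one voltage V; the full source current 10 A splits among them.
1/R_par = 1/60 + 1/10 = 0.1167 S  =>  R_par = 8.571 Ω
V = I × R_par = 10 × 8.571 = 85.71 V
I_R1 = V/R1 = 85.71/60 = 1.429 A

Final answer: 1.429 A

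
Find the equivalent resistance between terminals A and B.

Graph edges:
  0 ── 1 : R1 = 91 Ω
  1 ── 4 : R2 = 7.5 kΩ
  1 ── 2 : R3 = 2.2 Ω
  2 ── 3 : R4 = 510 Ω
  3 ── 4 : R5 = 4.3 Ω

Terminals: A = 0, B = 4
Reduce the network between node 0 (A) and node 4 (B) by series/parallel combination:
  Rs1 = R3 + R4 (series, joined only at node 2) = 2.2 + 510 = 512.2 Ω
  Rs2 = R5 + Rs1 (series, joined only at node 3) = 4.3 + 512.2 = 516.5 Ω
  Rp1 = R2 ‖ Rs2 (parallel, both between nodes 1 and 4) = 1/(1/7500 + 1/516.5) = 483.2 Ω
  Rs3 = R1 + Rp1 (series, joined only at node 1) = 91 + 483.2 = 574.2 Ω
R_eq = 574.2 Ω

Final answer: 574.2 Ω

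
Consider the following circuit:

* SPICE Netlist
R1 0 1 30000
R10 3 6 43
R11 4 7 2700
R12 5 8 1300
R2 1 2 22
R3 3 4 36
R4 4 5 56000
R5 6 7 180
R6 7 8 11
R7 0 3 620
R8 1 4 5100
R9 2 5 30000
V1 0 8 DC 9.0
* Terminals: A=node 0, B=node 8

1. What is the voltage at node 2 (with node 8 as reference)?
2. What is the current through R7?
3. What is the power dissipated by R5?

Nodal analysis, taking node 8 as the 0 V reference.
Source V1 fixes V_0 = 9 V.
KCL at each unknown node (sum of currents leaving = 0; resistances in Ω):
  Node 1: (V_1 - 9)/30000 + (V_1 - V_2)/22 + (V_1 - V_4)/5100 = 0
  Node 2: (V_2 - V_1)/22 + (V_2 - V_5)/30000 = 0
  Node 3: (V_3 - V_4)/36 + (V_3 - 9)/620 + (V_3 - V_6)/43 = 0
  Node 4: (V_4 - V_3)/36 + (V_4 - V_5)/56000 + (V_4 - V_1)/5100 + (V_4 - V_7)/2700 = 0
  Node 5: (V_5 - V_4)/56000 + (V_5 - V_2)/30000 + (V_5 - 0)/1300 = 0
  Node 6: (V_6 - V_7)/180 + (V_6 - V_3)/43 = 0
  Node 7: (V_7 - V_6)/180 + (V_7 - 0)/11 + (V_7 - V_4)/2700 = 0
Collecting terms (coefficients in siemens):
  0.04568·V_1 - 0.04545·V_2 - 0.0001961·V_4 = 0.0003
  0.04549·V_2 - 0.04545·V_1 - 0.00003333·V_5 = 0
  0.05265·V_3 - 0.02778·V_4 - 0.02326·V_6 = 0.01452
  0.02836·V_4 - 0.0001961·V_1 - 0.02778·V_3 - 0.00001786·V_5 - 0.0003704·V_7 = 0
  0.0008204·V_5 - 0.00003333·V_2 - 0.00001786·V_4 = 0
  0.02881·V_6 - 0.02326·V_3 - 0.005556·V_7 = 0
  0.09684·V_7 - 0.0003704·V_4 - 0.005556·V_6 = 0
Solving these 7 simultaneous equations (Gaussian elimination) gives:
  V_1 = 2.895 V, V_2 = 2.893 V, V_3 = 2.347 V, V_4 = 2.32 V
  V_5 = 0.168 V, V_6 = 1.917 V, V_7 = 0.1189 V
Part 1:
  Read off the nodal solution: V_2 = 2.893 V
Part 2:
  I_R7 = (V_0 - V_3)/R7 = (9 - 2.347)/620 = 0.01073 A
  Magnitude: I_R7 = 0.01073 A
Part 3:
  I_R5 = (V_6 - V_7)/R5 = (1.917 - 0.1189)/180 = 0.00999 A
  P_R5 = I_R5² × R5 = (0.00999)² × 180 = 0.01796 W

Final answers:
1. V_2 = 2.893 V
2. I_R7 = 0.01073 A
3. P_R5 = 0.01796 W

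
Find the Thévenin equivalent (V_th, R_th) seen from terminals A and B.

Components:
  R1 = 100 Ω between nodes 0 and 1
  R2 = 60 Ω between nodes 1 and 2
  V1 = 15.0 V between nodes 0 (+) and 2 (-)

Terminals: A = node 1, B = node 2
Step 1 — V_th is the open-circuit voltage V_A - V_B (nothing connected across the terminals).
Nodal analysis, taking node 2 as the 0 V reference.
Source V1 fixes V_0 = 15 V.
KCL at each unknown node (sum of currents leaving = 0; resistances in Ω):
  Node 1: (V_1 - 15)/100 + (V_1 - 0)/60 = 0
Collecting terms: 0.02667 × V_1 = 0.15  =>  V_1 = 5.625 V
V_th = V_1 - V_2 = 5.625 - 0 = 5.625 V
Step 2 — R_th: zero the source — replace V1 by a short circuit (node 2 merges into node 0) — and find the resistance seen between A (node 1) and B (node 0).
Reduce the network between node 1 (A) and node 0 (B) by series/parallel combination:
  Rp1 = R1 ‖ R2 (parallel, both between nodes 0 and 1) = 1/(1/100 + 1/60) = 37.5 Ω
R_th = 37.5 Ω

Final answer: V_th = 5.625 V, R_th = 37.5 Ω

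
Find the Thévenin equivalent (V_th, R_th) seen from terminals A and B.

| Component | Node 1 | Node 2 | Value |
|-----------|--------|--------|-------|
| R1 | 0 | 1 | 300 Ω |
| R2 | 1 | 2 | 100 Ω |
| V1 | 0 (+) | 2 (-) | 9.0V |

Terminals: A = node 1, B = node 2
Step 1 — V_th is the open-circuit voltage V_A - V_B (nothing connected across the terminals).
Nodal analysis, taking node 2 as the 0 V reference.
Source V1 fixes V_0 = 9 V.
KCL at each unknown node (sum of currents leaving = 0; resistances in Ω):
  Node 1: (V_1 - 9)/300 + (V_1 - 0)/100 = 0
Collecting terms: 0.01333 × V_1 = 0.03  =>  V_1 = 2.25 V
V_th = V_1 - V_2 = 2.25 - 0 = 2.25 V
Step 2 — R_th: zero the source — replace V1 by a short circuit (node 2 merges into node 0) — and find the resistance seen between A (node 1) and B (node 0).
Reduce the network between node 1 (A) and node 0 (B) by series/parallel combination:
  Rp1 = R1 ‖ R2 (parallel, both between nodes 0 and 1) = 1/(1/300 + 1/100) = 75 Ω
R_th = 75 Ω

Final answer: V_th = 2.25 V, R_th = 75 Ω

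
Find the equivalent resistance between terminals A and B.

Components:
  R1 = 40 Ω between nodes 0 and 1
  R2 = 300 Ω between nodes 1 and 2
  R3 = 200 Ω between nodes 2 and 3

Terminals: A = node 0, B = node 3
Reduce the network between node 0 (A) and node 3 (B) by series/parallel combination:
  Rs1 = R1 + R2 (series, joined only at node 1) = 40 + 300 = 340 Ω
  Rs2 = R3 + Rs1 (series, joined only at node 2) = 200 + 340 = 540 Ω
R_eq = 540 Ω

Final answer: 540 Ω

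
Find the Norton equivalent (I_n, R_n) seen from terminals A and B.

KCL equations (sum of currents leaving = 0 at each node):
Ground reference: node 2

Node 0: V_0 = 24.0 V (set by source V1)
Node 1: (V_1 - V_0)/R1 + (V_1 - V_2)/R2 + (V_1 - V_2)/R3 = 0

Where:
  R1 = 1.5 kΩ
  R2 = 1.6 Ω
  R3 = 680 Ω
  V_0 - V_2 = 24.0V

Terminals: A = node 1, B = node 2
Find the Thévenin equivalent first; then I_n = V_th/R_th and R_n = R_th.
Step 1 — V_th is the open-circuit voltage V_A - V_B (nothing connected across the terminals).
Nodal analysis, taking node 2 as the 0 V reference.
Source V1 fixes V_0 = 24 V.
KCL at each unknown node (sum of currents leaving = 0; resistances in Ω):
  Node 1: (V_1 - 24)/1500 + (V_1 - 0)/1.6 + (V_1 - 0)/680 = 0
Collecting terms: 0.6271 × V_1 = 0.016  =>  V_1 = 0.02551 V
V_th = V_1 - V_2 = 0.02551 - 0 = 0.02551 V
Step 2 — R_th: zero the source — replace V1 by a short circuit (node 2 merges into node 0) — and find the resistance seen between A (node 1) and B (node 0).
Reduce the network between node 1 (A) and node 0 (B) by series/parallel combination:
  Rp1 = R1 ‖ R2 ‖ R3 (parallel, all between nodes 0 and 1) = 1/(1/1500 + 1/1.6 + 1/680) = 1.595 Ω
R_th = 1.595 Ω
I_n = V_th/R_th = 0.02551/1.595 = 0.016 A, and R_n = R_th = 1.595 Ω

Final answer: I_n = 0.016 A, R_n = 1.595 Ω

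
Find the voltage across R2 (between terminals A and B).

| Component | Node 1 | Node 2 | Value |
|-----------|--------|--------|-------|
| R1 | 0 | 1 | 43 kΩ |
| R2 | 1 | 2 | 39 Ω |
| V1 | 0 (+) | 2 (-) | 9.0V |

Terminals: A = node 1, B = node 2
R1 and R2 are in series across V1 (node 0 → node 1 → node 2), and the output A–B is taken across R2, so this is a voltage divider.
Series current: I = V1/(R1 + R2) = 9/(43000 + 39) = 9/43040 = 0.0002091 A
V_R2 = I × R2 = V1 × R2/(R1 + R2) = 9 × 39/43040 = 0.008155 V

Final answer: 0.008155 V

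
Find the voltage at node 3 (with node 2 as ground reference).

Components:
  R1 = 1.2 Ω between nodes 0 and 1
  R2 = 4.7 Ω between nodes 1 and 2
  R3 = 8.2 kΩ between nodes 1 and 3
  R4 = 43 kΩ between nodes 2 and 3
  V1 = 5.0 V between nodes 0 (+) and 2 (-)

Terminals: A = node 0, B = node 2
Nodal analysis, taking node 2 as the 0 V reference.
Source V1 fixes V_0 = 5 V.
KCL at each unknown node (sum of currents leaving = 0; resistances in Ω):
  Node 1: (V_1 - 5)/1.2 + (V_1 - 0)/4.7 + (V_1 - V_3)/8200 = 0
  Node 3: (V_3 - V_1)/8200 + (V_3 - 0)/43000 = 0
Collecting terms (coefficients in siemens):
  1.046·V_1 - 0.000122·V_3 = 4.167
  0.0001452·V_3 - 0.000122·V_1 = 0
Determinant D = (1.046)(0.0001452) - (-0.000122)(-0.000122) = 0.0001519
V_1 = [(4.167)(0.0001452) - (-0.000122)(0)]/D = 3.983 V
V_3 = [(1.046)(0) - (4.167)(-0.000122)]/D = 3.345 V
The requested potential is V_3 = 3.345 V.

Final answer: V_3 = 3.345 V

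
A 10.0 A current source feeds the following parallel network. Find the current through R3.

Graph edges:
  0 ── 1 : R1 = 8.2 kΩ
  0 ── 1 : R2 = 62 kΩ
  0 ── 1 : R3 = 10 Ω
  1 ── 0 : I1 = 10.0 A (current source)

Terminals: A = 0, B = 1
All resistors sit directly between nodes 0 and 1, so they are in parallel and share one voltage V; the full source current 10 A splits among them.
1/R_par = 1/8200 + 1/62000 + 1/10 = 0.1001 S  =>  R_par = 9.986 Ω
V = I × R_par = 10 × 9.986 = 99.86 V
I_R3 = V/R3 = 99.86/10 = 9.986 A

Final answer: 9.986 A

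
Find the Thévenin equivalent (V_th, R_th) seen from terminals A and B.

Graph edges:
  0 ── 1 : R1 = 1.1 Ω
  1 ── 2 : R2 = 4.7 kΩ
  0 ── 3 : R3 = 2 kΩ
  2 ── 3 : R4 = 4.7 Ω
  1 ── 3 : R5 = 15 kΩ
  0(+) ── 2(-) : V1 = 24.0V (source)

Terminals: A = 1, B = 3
Step 1 — V_th is the open-circuit voltage V_A - V_B (nothing connected across the terminals).
Nodal analysis, taking node 2 as the 0 V reference.
Source V1 fixes V_0 = 24 V.
KCL at each unknown node (sum of currents leaving = 0; resistances in Ω):
  Node 1: (V_1 - 24)/1.1 + (V_1 - 0)/4700 + (V_1 - V_3)/15000 = 0
  Node 3: (V_3 - 24)/2000 + (V_3 - 0)/4.7 + (V_3 - V_1)/15000 = 0
Collecting terms (coefficients in siemens):
  0.9094·V_1 - 0.00006667·V_3 = 21.82
  0.2133·V_3 - 0.00006667·V_1 = 0.012
Determinant D = (0.9094)(0.2133) - (-0.00006667)(-0.00006667) = 0.194
V_1 = [(21.82)(0.2133) - (-0.00006667)(0.012)]/D = 23.99 V
V_3 = [(0.9094)(0.012) - (21.82)(-0.00006667)]/D = 0.06375 V
V_th = V_1 - V_3 = 23.99 - 0.06375 = 23.93 V
Step 2 — R_th: zero the source — replace V1 by a short circuit (node 2 merges into node 0) — and find the resistance seen between A (node 1) and B (node 3).
Reduce the network between node 1 (A) and node 3 (B) by series/parallel combination:
  Rp1 = R1 ‖ R2 (parallel, both between nodes 0 and 1) = 1/(1/1.1 + 1/4700) = 1.1 Ω
  Rp2 = R3 ‖ R4 (parallel, both between nodes 0 and 3) = 1/(1/2000 + 1/4.7) = 4.689 Ω
  Rs1 = Rp1 + Rp2 (series, joined only at node 0) = 1.1 + 4.689 = 5.789 Ω
  Rp3 = R5 ‖ Rs1 (parallel, both between nodes 1 and 3) = 1/(1/15000 + 1/5.789) = 5.786 Ω
R_th = 5.786 Ω

Final answer: V_th = 23.93 V, R_th = 5.786 Ω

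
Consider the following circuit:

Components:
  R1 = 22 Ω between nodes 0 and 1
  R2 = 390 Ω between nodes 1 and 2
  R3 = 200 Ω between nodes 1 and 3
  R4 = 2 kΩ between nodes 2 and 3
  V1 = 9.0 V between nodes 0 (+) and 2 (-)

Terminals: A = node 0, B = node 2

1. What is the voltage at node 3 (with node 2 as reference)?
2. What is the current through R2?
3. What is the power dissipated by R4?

Nodal analysis, taking node 2 as the 0 V reference.
Source V1 fixes V_0 = 9 V.
KCL at each unknown node (sum of currents leaving = 0; resistances in Ω):
  Node 1: (V_1 - 9)/22 + (V_1 - 0)/390 + (V_1 - V_3)/200 = 0
  Node 3: (V_3 - V_1)/200 + (V_3 - 0)/2000 = 0
Collecting terms (coefficients in siemens):
  0.05302·V_1 - 0.005·V_3 = 0.4091
  0.0055·V_3 - 0.005·V_1 = 0
Determinant D = (0.05302)(0.0055) - (-0.005)(-0.005) = 0.0002666
V_1 = [(0.4091)(0.0055) - (-0.005)(0)]/D = 8.44 V
V_3 = [(0.05302)(0) - (0.4091)(-0.005)]/D = 7.672 V
Part 1:
  Read off the nodal solution: V_3 = 7.672 V
Part 2:
  I_R2 = (V_1 - V_2)/R2 = (8.44 - 0)/390 = 0.02164 A
  Magnitude: I_R2 = 0.02164 A
Part 3:
  I_R4 = (V_2 - V_3)/R4 = (0 - 7.672)/2000 = -0.003836 A
  P_R4 = I_R4² × R4 = (-0.003836)² × 2000 = 0.02943 W

Final answers:
1. V_3 = 7.672 V
2. I_R2 = 0.02164 A
3. P_R4 = 0.02943 W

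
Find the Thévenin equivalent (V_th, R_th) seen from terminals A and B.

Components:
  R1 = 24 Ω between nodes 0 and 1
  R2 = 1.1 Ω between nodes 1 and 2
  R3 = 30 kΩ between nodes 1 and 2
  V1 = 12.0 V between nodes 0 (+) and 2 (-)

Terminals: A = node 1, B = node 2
Step 1 — V_th is the open-circuit voltage V_A - V_B (nothing connected across the terminals).
Nodal analysis, taking node 2 as the 0 V reference.
Source V1 fixes V_0 = 12 V.
KCL at each unknown node (sum of currents leaving = 0; resistances in Ω):
  Node 1: (V_1 - 12)/24 + (V_1 - 0)/1.1 + (V_1 - 0)/30000 = 0
Collecting terms: 0.9508 × V_1 = 0.5  =>  V_1 = 0.5259 V
V_th = V_1 - V_2 = 0.5259 - 0 = 0.5259 V
Step 2 — R_th: zero the source — replace V1 by a short circuit (node 2 merges into node 0) — and find the resistance seen between A (node 1) and B (node 0).
Reduce the network between node 1 (A) and node 0 (B) by series/parallel combination:
  Rp1 = R1 ‖ R2 ‖ R3 (parallel, all between nodes 0 and 1) = 1/(1/24 + 1/1.1 + 1/30000) = 1.052 Ω
R_th = 1.052 Ω

Final answer: V_th = 0.5259 V, R_th = 1.052 Ω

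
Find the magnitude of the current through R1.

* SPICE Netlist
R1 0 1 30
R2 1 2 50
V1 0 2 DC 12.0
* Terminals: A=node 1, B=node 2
Nodal analysis, taking node 2 as the 0 V reference.
Source V1 fixes V_0 = 12 V.
KCL at each unknown node (sum of currents leaving = 0; resistances in Ω):
  Node 1: (V_1 - 12)/30 + (V_1 - 0)/50 = 0
Collecting terms: 0.05333 × V_1 = 0.4  =>  V_1 = 7.5 V
I_R1 = (V_0 - V_1)/R1 = (12 - 7.5)/30 = 0.15 A
|I_R1| = 0.15 A

Final answer: |I_R1| = 0.15 A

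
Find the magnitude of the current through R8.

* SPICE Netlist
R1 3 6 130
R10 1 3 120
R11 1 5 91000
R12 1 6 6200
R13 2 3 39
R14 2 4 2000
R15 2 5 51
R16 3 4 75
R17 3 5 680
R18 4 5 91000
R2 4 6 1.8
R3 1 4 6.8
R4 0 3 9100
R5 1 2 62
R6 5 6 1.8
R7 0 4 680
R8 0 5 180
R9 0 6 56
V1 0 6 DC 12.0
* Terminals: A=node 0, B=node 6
Nodal analysis, taking node 6 as the 0 V reference.
Source V1 fixes V_0 = 12 V.
KCL at each unknown node (sum of currents leaving = 0; resistances in Ω):
  Node 1: (V_1 - V_4)/6.8 + (V_1 - V_2)/62 + (V_1 - V_3)/120 + (V_1 - V_5)/91000 + (V_1 - 0)/6200 = 0
  Node 2: (V_2 - V_1)/62 + (V_2 - V_3)/39 + (V_2 - V_4)/2000 + (V_2 - V_5)/51 = 0
  Node 3: (V_3 - 0)/130 + (V_3 - 12)/9100 + (V_3 - V_1)/120 + (V_3 - V_2)/39 + (V_3 - V_4)/75 + (V_3 - V_5)/680 = 0
  Node 4: (V_4 - 0)/1.8 + (V_4 - V_1)/6.8 + (V_4 - 12)/680 + (V_4 - V_2)/2000 + (V_4 - V_3)/75 + (V_4 - V_5)/91000 = 0
  Node 5: (V_5 - 0)/1.8 + (V_5 - 12)/180 + (V_5 - V_1)/91000 + (V_5 - V_2)/51 + (V_5 - V_3)/680 + (V_5 - V_4)/91000 = 0
Collecting terms (coefficients in siemens):
  0.1717·V_1 - 0.01613·V_2 - 0.008333·V_3 - 0.1471·V_4 - 0.00001099·V_5 = 0
  0.06188·V_2 - 0.01613·V_1 - 0.02564·V_3 - 0.0005·V_4 - 0.01961·V_5 = 0
  0.05658·V_3 - 0.008333·V_1 - 0.02564·V_2 - 0.01333·V_4 - 0.001471·V_5 = 0.001319
  0.7179·V_4 - 0.1471·V_1 - 0.0005·V_2 - 0.01333·V_3 - 0.00001099·V_5 = 0.01765
  0.5822·V_5 - 0.00001099·V_1 - 0.01961·V_2 - 0.001471·V_3 - 0.00001099·V_4 = 0.06667
Solving these 5 simultaneous equations (Gaussian elimination) gives:
  V_1 = 0.04069 V, V_2 = 0.07984 V, V_3 = 0.07664 V, V_4 = 0.0344 V
  V_5 = 0.1174 V
I_R8 = (V_0 - V_5)/R8 = (12 - 0.1174)/180 = 0.06601 A
|I_R8| = 0.06601 A

Final answer: |I_R8| = 0.06601 A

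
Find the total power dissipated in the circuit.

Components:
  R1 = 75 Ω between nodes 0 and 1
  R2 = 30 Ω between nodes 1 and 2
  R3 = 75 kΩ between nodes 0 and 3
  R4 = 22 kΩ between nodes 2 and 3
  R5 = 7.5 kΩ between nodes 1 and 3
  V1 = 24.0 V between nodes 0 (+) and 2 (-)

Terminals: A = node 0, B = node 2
Nodal analysis, taking node 2 as the 0 V reference.
Source V1 fixes V_0 = 24 V.
KCL at each unknown node (sum of currents leaving = 0; resistances in Ω):
  Node 1: (V_1 - 24)/75 + (V_1 - 0)/30 + (V_1 - V_3)/7500 = 0
  Node 3: (V_3 - 24)/75000 + (V_3 - 0)/22000 + (V_3 - V_1)/7500 = 0
Collecting terms (coefficients in siemens):
  0.0468·V_1 - 0.0001333·V_3 = 0.32
  0.0001921·V_3 - 0.0001333·V_1 = 0.00032
Determinant D = (0.0468)(0.0001921) - (-0.0001333)(-0.0001333) = 0.000008973
V_1 = [(0.32)(0.0001921) - (-0.0001333)(0.00032)]/D = 6.856 V
V_3 = [(0.0468)(0.00032) - (0.32)(-0.0001333)]/D = 6.424 V
Power in each resistor, P = (ΔV)²/R:
  P_R1 = (24 - 6.856)²/75 = 3.919 W
  P_R2 = (6.856 - 0)²/30 = 1.567 W
  P_R3 = (24 - 6.424)²/75000 = 0.004119 W
  P_R4 = (0 - 6.424)²/22000 = 0.001876 W
  P_R5 = (6.856 - 6.424)²/7500 = 0.00002491 W
P_total = P_R1 + P_R2 + P_R3 + P_R4 + P_R5 = 5.492 W

Final answer: 5.492 W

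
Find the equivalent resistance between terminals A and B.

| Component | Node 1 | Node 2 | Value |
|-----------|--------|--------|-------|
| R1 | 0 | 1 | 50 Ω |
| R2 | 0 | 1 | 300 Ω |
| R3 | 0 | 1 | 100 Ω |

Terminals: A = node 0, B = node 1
Reduce the network between node 0 (A) and node 1 (B) by series/parallel combination:
  Rp1 = R1 ‖ R2 ‖ R3 (parallel, all between nodes 0 and 1) = 1/(1/50 + 1/300 + 1/100) = 30 Ω
R_eq = 30 Ω

Final answer: 30 Ω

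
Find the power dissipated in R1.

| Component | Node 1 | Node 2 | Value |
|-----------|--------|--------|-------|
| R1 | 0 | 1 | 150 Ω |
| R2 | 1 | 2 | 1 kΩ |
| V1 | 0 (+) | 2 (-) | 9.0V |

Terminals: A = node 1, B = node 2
Nodal analysis, taking node 2 as the 0 V reference.
Source V1 fixes V_0 = 9 V.
KCL at each unknown node (sum of currents leaving = 0; resistances in Ω):
  Node 1: (V_1 - 9)/150 + (V_1 - 0)/1000 = 0
Collecting terms: 0.007667 × V_1 = 0.06  =>  V_1 = 7.826 V
I_R1 = (V_0 - V_1)/R1 = (9 - 7.826)/150 = 0.007826 A
P_R1 = I_R1² × R1 = (0.007826)² × 150 = 0.009187 W

Final answer: 0.009187 W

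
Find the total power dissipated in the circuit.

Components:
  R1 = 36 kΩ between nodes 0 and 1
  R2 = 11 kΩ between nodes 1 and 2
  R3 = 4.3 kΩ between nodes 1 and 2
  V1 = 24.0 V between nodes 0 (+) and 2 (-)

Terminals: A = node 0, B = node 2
Nodal analysis, taking node 2 as the 0 V reference.
Source V1 fixes V_0 = 24 V.
KCL at each unknown node (sum of currents leaving = 0; resistances in Ω):
  Node 1: (V_1 - 24)/36000 + (V_1 - 0)/11000 + (V_1 - 0)/4300 = 0
Collecting terms: 0.0003512 × V_1 = 0.0006667  =>  V_1 = 1.898 V
Power in each resistor, P = (ΔV)²/R:
  P_R1 = (24 - 1.898)²/36000 = 0.01357 W
  P_R2 = (1.898 - 0)²/11000 = 0.0003275 W
  P_R3 = (1.898 - 0)²/4300 = 0.0008378 W
P_total = P_R1 + P_R2 + P_R3 = 0.01473 W

Final answer: 0.01473 W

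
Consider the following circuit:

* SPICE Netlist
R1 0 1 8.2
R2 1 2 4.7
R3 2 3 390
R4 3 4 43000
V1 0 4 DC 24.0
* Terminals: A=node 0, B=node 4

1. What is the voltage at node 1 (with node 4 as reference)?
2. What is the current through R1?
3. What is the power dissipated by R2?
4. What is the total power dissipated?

Nodal analysis, taking node 4 as the 0 V reference.
Source V1 fixes V_0 = 24 V.
KCL at each unknown node (sum of currents leaving = 0; resistances in Ω):
  Node 1: (V_1 - 24)/8.2 + (V_1 - V_2)/4.7 = 0
  Node 2: (V_2 - V_1)/4.7 + (V_2 - V_3)/390 = 0
  Node 3: (V_3 - V_2)/390 + (V_3 - 0)/43000 = 0
Collecting terms (coefficients in siemens):
  0.3347·V_1 - 0.2128·V_2 = 2.927
  0.2153·V_2 - 0.2128·V_1 - 0.002564·V_3 = 0
  0.002587·V_3 - 0.002564·V_2 = 0
Solving these 3 simultaneous equations (Gaussian elimination) gives:
  V_1 = 24 V, V_2 = 23.99 V, V_3 = 23.78 V
Part 1:
  Read off the nodal solution: V_1 = 24 V
Part 2:
  I_R1 = (V_0 - V_1)/R1 = (24 - 24)/8.2 = 0.000553 A
  Magnitude: I_R1 = 0.000553 A
Part 3:
  I_R2 = (V_1 - V_2)/R2 = (24 - 23.99)/4.7 = 0.000553 A
  P_R2 = I_R2² × R2 = (0.000553)² × 4.7 = 0.000001437 W
Part 4:
  Power in each resistor, P = (ΔV)²/R:
    P_R1 = (24 - 24)²/8.2 = 0.000002507 W
    P_R2 = (24 - 23.99)²/4.7 = 0.000001437 W
    P_R3 = (23.99 - 23.78)²/390 = 0.0001192 W
    P_R4 = (23.78 - 0)²/43000 = 0.01315 W
  P_total = P_R1 + P_R2 + P_R3 + P_R4 = 0.01327 W

Final answers:
1. V_1 = 24 V
2. I_R1 = 0.000553 A
3. P_R2 = 1.437e-06 W
4. P_total = 0.01327 W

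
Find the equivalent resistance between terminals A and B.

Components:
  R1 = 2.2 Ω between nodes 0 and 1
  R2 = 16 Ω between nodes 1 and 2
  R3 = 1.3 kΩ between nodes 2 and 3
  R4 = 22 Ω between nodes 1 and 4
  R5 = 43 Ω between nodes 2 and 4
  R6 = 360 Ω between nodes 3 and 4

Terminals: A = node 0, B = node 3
The network is not a plain series/parallel combination. Inject a 1 A test current into terminal A (node 0) and return it from terminal B (node 3); then R_eq = V_A / (1 A).
Nodal analysis, taking node 3 as the 0 V reference.
Current source I_test pushes 1 A into node 0 and draws it out of node 3.
KCL at each unknown node (sum of currents leaving = 0; resistances in Ω):
  Node 0: (V_0 - V_1)/2.2 - 1 = 0
  Node 1: (V_1 - V_0)/2.2 + (V_1 - V_2)/16 + (V_1 - V_4)/22 = 0
  Node 2: (V_2 - V_1)/16 + (V_2 - 0)/1300 + (V_2 - V_4)/43 = 0
  Node 4: (V_4 - V_1)/22 + (V_4 - V_2)/43 + (V_4 - 0)/360 = 0
Collecting terms (coefficients in siemens):
  0.4545·V_0 - 0.4545·V_1 = 1
  0.5625·V_1 - 0.4545·V_0 - 0.0625·V_2 - 0.04545·V_4 = 0
  0.08653·V_2 - 0.0625·V_1 - 0.02326·V_4 = 0
  0.07149·V_4 - 0.04545·V_1 - 0.02326·V_2 = 0
Solving these 4 simultaneous equations (Gaussian elimination) gives:
  V_0 = 296 V, V_1 = 293.8 V, V_2 = 287.6 V, V_4 = 280.4 V
R_eq = V_0 / 1 A = 296 Ω

Final answer: 296 Ω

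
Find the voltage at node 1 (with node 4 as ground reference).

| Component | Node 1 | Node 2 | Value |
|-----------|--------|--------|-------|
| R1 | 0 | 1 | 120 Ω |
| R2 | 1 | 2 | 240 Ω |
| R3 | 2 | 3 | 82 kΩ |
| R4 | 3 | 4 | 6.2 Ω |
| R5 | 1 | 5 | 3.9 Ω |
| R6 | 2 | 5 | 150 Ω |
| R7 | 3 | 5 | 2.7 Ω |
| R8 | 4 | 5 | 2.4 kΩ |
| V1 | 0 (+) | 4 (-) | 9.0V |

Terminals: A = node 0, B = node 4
Nodal analysis, taking node 4 as the 0 V reference.
Source V1 fixes V_0 = 9 V.
KCL at each unknown node (sum of currents leaving = 0; resistances in Ω):
  Node 1: (V_1 - 9)/120 + (V_1 - V_2)/240 + (V_1 - V_5)/3.9 = 0
  Node 2: (V_2 - V_1)/240 + (V_2 - V_3)/82000 + (V_2 - V_5)/150 = 0
  Node 3: (V_3 - V_2)/82000 + (V_3 - 0)/6.2 + (V_3 - V_5)/2.7 = 0
  Node 5: (V_5 - V_1)/3.9 + (V_5 - V_2)/150 + (V_5 - V_3)/2.7 + (V_5 - 0)/2400 = 0
Collecting terms (coefficients in siemens):
  0.2689·V_1 - 0.004167·V_2 - 0.2564·V_5 = 0.075
  0.01085·V_2 - 0.004167·V_1 - 0.0000122·V_3 - 0.006667·V_5 = 0
  0.5317·V_3 - 0.0000122·V_2 - 0.3704·V_5 = 0
  0.6339·V_5 - 0.2564·V_1 - 0.006667·V_2 - 0.3704·V_3 = 0
Solving these 4 simultaneous equations (Gaussian elimination) gives:
  V_1 = 0.8631 V, V_2 = 0.7016 V, V_3 = 0.4189 V, V_5 = 0.6012 V
The requested potential is V_1 = 0.8631 V.

Final answer: V_1 = 0.8631 V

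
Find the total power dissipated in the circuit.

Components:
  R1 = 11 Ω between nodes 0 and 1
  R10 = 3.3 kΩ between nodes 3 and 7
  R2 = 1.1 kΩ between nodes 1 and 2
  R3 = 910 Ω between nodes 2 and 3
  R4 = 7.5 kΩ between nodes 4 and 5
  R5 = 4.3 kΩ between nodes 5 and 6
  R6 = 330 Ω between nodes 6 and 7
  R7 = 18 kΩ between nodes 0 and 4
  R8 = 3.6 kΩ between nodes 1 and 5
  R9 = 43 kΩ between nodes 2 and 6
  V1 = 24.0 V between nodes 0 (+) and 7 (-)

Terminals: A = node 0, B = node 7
Nodal analysis, taking node 7 as the 0 V reference.
Source V1 fixes V_0 = 24 V.
KCL at each unknown node (sum of currents leaving = 0; resistances in Ω):
  Node 1: (V_1 - 24)/11 + (V_1 - V_2)/1100 + (V_1 - V_5)/3600 = 0
  Node 2: (V_2 - V_1)/1100 + (V_2 - V_3)/910 + (V_2 - V_6)/43000 = 0
  Node 3: (V_3 - V_2)/910 + (V_3 - 0)/3300 = 0
  Node 4: (V_4 - V_5)/7500 + (V_4 - 24)/18000 = 0
  Node 5: (V_5 - V_4)/7500 + (V_5 - V_6)/4300 + (V_5 - V_1)/3600 = 0
  Node 6: (V_6 - V_5)/4300 + (V_6 - 0)/330 + (V_6 - V_2)/43000 = 0
Collecting terms (coefficients in siemens):
  0.0921·V_1 - 0.0009091·V_2 - 0.0002778·V_5 = 2.182
  0.002031·V_2 - 0.0009091·V_1 - 0.001099·V_3 - 0.00002326·V_6 = 0
  0.001402·V_3 - 0.001099·V_2 = 0
  0.0001889·V_4 - 0.0001333·V_5 = 0.001333
  0.0006437·V_5 - 0.0002778·V_1 - 0.0001333·V_4 - 0.0002326·V_6 = 0
  0.003286·V_6 - 0.00002326·V_2 - 0.0002326·V_5 = 0
Solving these 6 simultaneous equations (Gaussian elimination) gives:
  V_1 = 23.92 V, V_2 = 18.61 V, V_3 = 14.59 V, V_4 = 17.14 V
  V_5 = 14.29 V, V_6 = 1.143 V
Power in each resistor, P = (ΔV)²/R:
  P_R1 = (24 - 23.92)²/11 = 0.000619 W
  P_R2 = (23.92 - 18.61)²/1100 = 0.02562 W
  P_R3 = (18.61 - 14.59)²/910 = 0.01778 W
  P_R4 = (17.14 - 14.29)²/7500 = 0.001088 W
  P_R5 = (14.29 - 1.143)²/4300 = 0.04017 W
  P_R6 = (1.143 - 0)²/330 = 0.003957 W
  P_R7 = (24 - 17.14)²/18000 = 0.002612 W
  P_R8 = (23.92 - 14.29)²/3600 = 0.02577 W
  P_R9 = (18.61 - 1.143)²/43000 = 0.007094 W
  P_R10 = (14.59 - 0)²/3300 = 0.06447 W
P_total = P_R1 + P_R2 + P_R3 + P_R4 + P_R5 + P_R6 + P_R7 + P_R8 + P_R9 + P_R10 = 0.1892 W

Final answer: 0.1892 W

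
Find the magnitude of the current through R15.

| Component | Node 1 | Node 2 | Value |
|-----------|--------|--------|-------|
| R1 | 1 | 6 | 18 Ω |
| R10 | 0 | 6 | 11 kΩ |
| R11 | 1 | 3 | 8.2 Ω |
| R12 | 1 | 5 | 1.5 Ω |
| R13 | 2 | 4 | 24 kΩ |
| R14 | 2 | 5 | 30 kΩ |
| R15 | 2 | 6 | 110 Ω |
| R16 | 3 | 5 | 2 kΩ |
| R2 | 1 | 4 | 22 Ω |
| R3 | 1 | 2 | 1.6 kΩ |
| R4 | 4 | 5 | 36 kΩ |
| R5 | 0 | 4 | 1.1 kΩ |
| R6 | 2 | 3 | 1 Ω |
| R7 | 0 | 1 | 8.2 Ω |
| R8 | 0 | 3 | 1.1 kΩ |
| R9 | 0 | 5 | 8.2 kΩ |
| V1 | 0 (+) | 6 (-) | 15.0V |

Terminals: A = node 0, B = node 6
Nodal analysis, taking node 6 as the 0 V reference.
Source V1 fixes V_0 = 15 V.
KCL at each unknown node (sum of currents leaving = 0; resistances in Ω):
  Node 1: (V_1 - 0)/18 + (V_1 - V_4)/22 + (V_1 - V_2)/1600 + (V_1 - 15)/8.2 + (V_1 - V_3)/8.2 + (V_1 - V_5)/1.5 = 0
  Node 2: (V_2 - V_1)/1600 + (V_2 - V_3)/1 + (V_2 - V_4)/24000 + (V_2 - V_5)/30000 + (V_2 - 0)/110 = 0
  Node 3: (V_3 - V_2)/1 + (V_3 - 15)/1100 + (V_3 - V_1)/8.2 + (V_3 - V_5)/2000 = 0
  Node 4: (V_4 - V_1)/22 + (V_4 - V_5)/36000 + (V_4 - 15)/1100 + (V_4 - V_2)/24000 = 0
  Node 5: (V_5 - V_4)/36000 + (V_5 - 15)/8200 + (V_5 - V_1)/1.5 + (V_5 - V_2)/30000 + (V_5 - V_3)/2000 = 0
Collecting terms (coefficients in siemens):
  1.012·V_1 - 0.000625·V_2 - 0.122·V_3 - 0.04545·V_4 - 0.6667·V_5 = 1.829
  1.01·V_2 - 0.000625·V_1 - 1·V_3 - 0.00004167·V_4 - 0.00003333·V_5 = 0
  1.123·V_3 - 0.122·V_1 - 1·V_2 - 0.0005·V_5 = 0.01364
  0.04643·V_4 - 0.04545·V_1 - 0.00004167·V_2 - 0.00002778·V_5 = 0.01364
  0.6673·V_5 - 0.6667·V_1 - 0.00003333·V_2 - 0.0005·V_3 - 0.00002778·V_4 = 0.001829
Solving these 5 simultaneous equations (Gaussian elimination) gives:
  V_1 = 9.894 V, V_2 = 9.176 V, V_3 = 9.259 V, V_4 = 9.993 V
  V_5 = 9.894 V
I_R15 = (V_2 - V_6)/R15 = (9.176 - 0)/110 = 0.08342 A
|I_R15| = 0.08342 A

Final answer: |I_R15| = 0.08342 A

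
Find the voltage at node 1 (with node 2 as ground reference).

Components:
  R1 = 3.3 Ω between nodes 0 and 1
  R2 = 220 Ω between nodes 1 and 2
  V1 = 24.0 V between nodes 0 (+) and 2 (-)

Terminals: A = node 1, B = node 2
Nodal analysis, taking node 2 as the 0 V reference.
Source V1 fixes V_0 = 24 V.
KCL at each unknown node (sum of currents leaving = 0; resistances in Ω):
  Node 1: (V_1 - 24)/3.3 + (V_1 - 0)/220 = 0
Collecting terms: 0.3076 × V_1 = 7.273  =>  V_1 = 23.65 V
The requested potential is V_1 = 23.65 V.

Final answer: V_1 = 23.65 V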